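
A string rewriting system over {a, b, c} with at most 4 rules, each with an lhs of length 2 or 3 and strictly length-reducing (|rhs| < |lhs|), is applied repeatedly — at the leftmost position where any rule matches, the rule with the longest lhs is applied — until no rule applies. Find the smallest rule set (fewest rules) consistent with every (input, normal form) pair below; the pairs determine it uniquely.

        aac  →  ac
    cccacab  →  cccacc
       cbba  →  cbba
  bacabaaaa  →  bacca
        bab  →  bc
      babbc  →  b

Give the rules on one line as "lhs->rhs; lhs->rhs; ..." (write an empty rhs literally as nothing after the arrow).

aa->a; ab->c; cbc->

  | aac => ac
  | cccacab => cccacc
  | cbba
  | bacabaaaa => baccaaaa => baccaaa => baccaa => bacca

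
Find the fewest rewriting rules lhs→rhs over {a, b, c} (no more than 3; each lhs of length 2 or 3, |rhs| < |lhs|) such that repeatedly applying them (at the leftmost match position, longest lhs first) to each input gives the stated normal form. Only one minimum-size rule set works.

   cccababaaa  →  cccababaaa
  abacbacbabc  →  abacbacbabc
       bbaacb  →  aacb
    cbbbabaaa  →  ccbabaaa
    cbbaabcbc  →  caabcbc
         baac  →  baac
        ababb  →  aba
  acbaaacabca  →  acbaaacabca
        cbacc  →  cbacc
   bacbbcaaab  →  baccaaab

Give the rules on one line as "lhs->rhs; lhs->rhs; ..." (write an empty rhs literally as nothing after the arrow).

  | cccababaaa
  | abacbacbabc
  | bbaacb => aacb
  | cbbbabaaa => ccbabaaa

bb->; bbb->cb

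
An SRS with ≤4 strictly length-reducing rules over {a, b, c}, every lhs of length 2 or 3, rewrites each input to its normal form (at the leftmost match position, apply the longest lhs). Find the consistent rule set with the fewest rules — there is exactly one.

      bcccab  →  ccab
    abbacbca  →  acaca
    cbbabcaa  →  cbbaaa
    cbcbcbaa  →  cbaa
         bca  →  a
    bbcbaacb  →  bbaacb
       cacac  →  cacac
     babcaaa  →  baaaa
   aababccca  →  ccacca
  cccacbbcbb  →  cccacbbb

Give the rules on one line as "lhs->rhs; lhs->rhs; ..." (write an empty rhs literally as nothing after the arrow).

aab->cc; abb->ac; bc->

  | bcccab => ccab
  | abbacbca => acacbca => acaca
  | cbbabcaa => cbbaaa
  | cbcbcbaa => cbcbaa => cbaa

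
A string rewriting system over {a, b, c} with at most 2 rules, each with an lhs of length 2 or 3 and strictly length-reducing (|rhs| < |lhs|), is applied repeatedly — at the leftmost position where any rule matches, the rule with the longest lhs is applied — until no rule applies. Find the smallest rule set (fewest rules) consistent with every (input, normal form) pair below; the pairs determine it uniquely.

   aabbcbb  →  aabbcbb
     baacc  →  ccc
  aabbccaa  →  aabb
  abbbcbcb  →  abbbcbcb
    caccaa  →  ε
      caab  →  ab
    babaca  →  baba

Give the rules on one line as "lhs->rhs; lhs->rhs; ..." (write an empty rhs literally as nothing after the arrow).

  | aabbcbb
  | baacc => ccc
  | aabbccaa => aabbca => aabb
  | abbbcbcb

baa->c; ca->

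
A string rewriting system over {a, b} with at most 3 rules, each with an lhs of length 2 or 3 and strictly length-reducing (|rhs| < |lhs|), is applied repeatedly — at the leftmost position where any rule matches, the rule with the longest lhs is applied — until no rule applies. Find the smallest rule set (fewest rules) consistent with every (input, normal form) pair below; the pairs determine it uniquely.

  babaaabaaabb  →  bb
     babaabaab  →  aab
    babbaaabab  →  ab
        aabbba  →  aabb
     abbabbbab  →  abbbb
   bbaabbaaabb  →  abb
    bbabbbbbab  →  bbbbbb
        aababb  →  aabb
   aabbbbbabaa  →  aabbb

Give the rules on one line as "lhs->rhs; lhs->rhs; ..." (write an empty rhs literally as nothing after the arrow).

aaa->b; ba->

  | babaaabaaabb => baaabaaabb => aabaaabb => aaaabb => babb => bb
  | babaabaab => baabaab => abaab => aab
  | babbaaabab => bbaaabab => baabab => abab => ab
  | aabbba => aabb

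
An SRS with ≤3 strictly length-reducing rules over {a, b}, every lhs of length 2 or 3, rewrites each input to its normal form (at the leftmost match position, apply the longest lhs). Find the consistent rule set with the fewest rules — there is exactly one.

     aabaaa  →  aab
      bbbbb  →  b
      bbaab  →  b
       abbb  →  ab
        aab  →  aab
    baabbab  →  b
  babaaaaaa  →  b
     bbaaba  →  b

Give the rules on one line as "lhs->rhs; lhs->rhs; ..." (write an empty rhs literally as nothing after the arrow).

ba->b; bb->b

  | aabaaa => aabaa => aaba => aab
  | bbbbb => bbbb => bbb => bb => b
  | bbaab => baab => bab => bb => b
  | abbb => abb => ab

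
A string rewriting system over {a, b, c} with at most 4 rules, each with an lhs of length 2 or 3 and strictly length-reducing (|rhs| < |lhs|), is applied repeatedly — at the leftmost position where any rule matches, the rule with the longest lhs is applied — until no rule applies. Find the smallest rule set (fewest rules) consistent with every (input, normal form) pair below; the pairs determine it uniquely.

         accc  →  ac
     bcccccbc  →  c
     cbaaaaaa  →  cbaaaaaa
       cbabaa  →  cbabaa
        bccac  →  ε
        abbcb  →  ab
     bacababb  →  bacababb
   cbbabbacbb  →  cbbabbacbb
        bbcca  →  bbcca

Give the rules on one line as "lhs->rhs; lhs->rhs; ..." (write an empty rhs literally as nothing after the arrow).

bcb->; cac->b; ccc->c

  | accc => ac
  | bcccccbc => bcccbc => bcbc => c
  | cbaaaaaa
  | cbabaa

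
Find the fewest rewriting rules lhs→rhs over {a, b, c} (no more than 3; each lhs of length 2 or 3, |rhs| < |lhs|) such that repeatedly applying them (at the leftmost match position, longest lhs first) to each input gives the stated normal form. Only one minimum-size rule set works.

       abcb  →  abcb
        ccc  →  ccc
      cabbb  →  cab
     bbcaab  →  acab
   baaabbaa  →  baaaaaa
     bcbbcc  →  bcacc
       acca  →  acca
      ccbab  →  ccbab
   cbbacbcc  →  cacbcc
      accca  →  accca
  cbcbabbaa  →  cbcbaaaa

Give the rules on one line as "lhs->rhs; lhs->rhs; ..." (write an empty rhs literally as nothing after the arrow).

bb->a; caa->ca

  | abcb
  | ccc
  | cabbb => caab => cab
  | bbcaab => acaab => acab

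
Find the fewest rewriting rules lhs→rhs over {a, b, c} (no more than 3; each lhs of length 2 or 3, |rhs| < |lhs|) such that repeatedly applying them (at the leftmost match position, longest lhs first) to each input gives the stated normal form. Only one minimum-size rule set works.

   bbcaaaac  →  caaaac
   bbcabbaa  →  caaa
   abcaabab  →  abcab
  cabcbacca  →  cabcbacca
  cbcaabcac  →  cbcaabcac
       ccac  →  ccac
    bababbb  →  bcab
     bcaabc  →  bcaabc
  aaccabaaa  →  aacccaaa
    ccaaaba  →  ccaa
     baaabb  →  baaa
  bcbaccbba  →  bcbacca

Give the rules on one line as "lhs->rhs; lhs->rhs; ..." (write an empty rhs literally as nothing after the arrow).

  | bbcaaaac => caaaac
  | bbcabbaa => cabbaa => caaa
  | abcaabab => abcacab => abcab
  | cabcbacca

aba->ca; aca->a; bb->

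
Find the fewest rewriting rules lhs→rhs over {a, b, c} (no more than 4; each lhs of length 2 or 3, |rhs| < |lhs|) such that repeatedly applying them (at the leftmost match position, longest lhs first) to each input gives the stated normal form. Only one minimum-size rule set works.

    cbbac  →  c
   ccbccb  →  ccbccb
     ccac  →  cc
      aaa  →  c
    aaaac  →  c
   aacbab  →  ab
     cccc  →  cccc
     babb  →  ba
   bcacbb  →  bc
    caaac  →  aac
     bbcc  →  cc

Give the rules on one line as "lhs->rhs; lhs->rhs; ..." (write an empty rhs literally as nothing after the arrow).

  | cbbac => cac => c
  | ccbccb
  | ccac => cc
  | aaa => c

aaa->c; acb->c; bb->; ca->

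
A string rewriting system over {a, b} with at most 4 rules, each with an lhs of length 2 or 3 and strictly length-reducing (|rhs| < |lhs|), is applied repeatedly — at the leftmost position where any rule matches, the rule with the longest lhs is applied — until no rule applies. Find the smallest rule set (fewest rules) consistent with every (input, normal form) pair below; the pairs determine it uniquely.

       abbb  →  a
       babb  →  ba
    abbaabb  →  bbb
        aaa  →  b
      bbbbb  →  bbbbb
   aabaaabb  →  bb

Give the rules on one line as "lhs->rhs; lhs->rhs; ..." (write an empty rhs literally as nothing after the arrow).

aaa->b; ab->a; baa->

  | abbb => abb => ab => a
  | babb => bab => ba
  | abbaabb => abaabb => aaabb => bbb
  | aaa => b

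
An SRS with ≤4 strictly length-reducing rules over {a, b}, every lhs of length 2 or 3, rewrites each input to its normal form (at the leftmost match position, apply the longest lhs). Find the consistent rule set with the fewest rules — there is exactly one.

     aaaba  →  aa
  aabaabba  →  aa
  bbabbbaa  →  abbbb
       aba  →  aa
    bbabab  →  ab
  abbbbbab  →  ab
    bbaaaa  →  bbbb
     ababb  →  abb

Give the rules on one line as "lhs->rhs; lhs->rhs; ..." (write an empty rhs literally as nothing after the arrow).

aab->ab; ba->a; baa->bb

  | aaaba => aaba => aba => aa
  | aabaabba => abaabba => abbbba => abbba => abba => aba => aa
  | bbabbbaa => babbbaa => abbbaa => abbbb
  | aba => aa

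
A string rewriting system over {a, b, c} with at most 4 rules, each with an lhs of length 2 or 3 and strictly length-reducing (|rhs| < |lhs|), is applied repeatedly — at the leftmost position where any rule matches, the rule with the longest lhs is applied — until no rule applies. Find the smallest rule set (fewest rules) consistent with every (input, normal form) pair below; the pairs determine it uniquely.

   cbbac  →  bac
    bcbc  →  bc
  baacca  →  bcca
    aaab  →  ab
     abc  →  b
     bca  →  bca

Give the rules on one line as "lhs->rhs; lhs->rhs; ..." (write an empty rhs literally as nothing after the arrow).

  | cbbac => bac
  | bcbc => bc
  | baacca => bcca
  | aaab => ab

aa->; abc->b; cb->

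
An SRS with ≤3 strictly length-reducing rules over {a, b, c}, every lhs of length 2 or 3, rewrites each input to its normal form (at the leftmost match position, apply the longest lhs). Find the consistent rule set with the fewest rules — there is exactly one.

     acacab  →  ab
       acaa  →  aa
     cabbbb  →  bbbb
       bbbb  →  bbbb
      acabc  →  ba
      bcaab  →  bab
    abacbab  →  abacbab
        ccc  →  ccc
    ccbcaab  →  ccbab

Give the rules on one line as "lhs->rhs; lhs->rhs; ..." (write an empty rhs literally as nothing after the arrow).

abc->ba; ca->

  | acacab => acab => ab
  | acaa => aa
  | cabbbb => bbbb
  | bbbb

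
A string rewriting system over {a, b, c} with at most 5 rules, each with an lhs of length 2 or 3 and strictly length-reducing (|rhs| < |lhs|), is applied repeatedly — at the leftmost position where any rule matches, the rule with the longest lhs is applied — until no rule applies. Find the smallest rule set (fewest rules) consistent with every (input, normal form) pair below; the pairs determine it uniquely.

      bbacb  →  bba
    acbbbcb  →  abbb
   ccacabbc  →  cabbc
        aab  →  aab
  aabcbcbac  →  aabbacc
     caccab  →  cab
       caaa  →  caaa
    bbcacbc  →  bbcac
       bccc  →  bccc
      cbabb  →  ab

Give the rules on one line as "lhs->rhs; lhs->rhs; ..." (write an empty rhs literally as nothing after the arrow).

acb->a; cb->b; cba->ac; cca->

  | bbacb => bba
  | acbbbcb => abbcb => abbb
  | ccacabbc => cabbc
  | aab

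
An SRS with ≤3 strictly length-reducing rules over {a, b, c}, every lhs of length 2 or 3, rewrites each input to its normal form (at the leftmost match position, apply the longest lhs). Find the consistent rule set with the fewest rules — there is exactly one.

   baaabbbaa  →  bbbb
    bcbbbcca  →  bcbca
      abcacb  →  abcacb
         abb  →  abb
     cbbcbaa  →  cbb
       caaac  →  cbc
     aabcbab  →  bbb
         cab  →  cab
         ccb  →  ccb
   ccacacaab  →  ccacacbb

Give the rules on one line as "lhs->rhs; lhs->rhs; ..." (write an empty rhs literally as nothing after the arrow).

  | baaabbbaa => baabbbaa => babbbaa => bbbbaa => bbbba => bbbb
  | bcbbbcca => bcbaaca => bcbaca => bcbca
  | abcacb
  | abb

aa->b; ba->b; bbc->aa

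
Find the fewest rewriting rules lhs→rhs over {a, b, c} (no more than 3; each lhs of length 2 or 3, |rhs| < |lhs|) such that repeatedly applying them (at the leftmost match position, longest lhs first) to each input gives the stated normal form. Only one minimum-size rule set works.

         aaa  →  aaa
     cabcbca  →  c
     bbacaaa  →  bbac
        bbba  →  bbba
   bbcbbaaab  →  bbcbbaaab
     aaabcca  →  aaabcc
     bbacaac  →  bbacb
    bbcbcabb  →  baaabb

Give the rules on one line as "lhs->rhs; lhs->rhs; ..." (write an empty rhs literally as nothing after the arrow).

bca->aa; ca->c; cac->cb

  | aaa
  | cabcbca => cbcbca => cbcaa => caaa => caa => ca => c
  | bbacaaa => bbacaa => bbaca => bbac
  | bbba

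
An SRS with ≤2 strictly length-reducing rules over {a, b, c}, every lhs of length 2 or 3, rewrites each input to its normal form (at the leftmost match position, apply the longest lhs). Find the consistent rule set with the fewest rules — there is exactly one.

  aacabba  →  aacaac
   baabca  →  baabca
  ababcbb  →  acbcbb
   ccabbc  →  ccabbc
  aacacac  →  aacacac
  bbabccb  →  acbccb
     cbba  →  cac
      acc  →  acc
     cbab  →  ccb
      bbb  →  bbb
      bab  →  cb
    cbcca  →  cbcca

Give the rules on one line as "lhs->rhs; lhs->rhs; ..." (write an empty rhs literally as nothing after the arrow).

  | aacabba => aacaac
  | baabca
  | ababcbb => acbcbb
  | ccabbc

bab->cb; bba->ac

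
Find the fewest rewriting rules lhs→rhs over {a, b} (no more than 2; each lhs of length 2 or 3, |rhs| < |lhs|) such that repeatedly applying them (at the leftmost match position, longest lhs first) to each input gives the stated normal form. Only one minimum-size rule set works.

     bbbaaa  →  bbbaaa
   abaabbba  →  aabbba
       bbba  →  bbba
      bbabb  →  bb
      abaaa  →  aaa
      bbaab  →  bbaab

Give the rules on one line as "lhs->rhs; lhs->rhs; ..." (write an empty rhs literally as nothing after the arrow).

aba->a; bab->

  | bbbaaa
  | abaabbba => aabbba
  | bbba
  | bbabb => bb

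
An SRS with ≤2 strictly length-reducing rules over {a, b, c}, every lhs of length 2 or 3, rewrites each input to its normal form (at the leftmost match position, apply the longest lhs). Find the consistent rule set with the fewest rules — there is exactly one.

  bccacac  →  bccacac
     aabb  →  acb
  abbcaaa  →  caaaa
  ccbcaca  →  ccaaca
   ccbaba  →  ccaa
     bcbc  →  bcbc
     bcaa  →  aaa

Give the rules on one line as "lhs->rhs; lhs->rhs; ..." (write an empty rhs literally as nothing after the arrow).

ab->c; bca->aa

  | bccacac
  | aabb => acb
  | abbcaaa => cbcaaa => caaaa
  | ccbcaca => ccaaca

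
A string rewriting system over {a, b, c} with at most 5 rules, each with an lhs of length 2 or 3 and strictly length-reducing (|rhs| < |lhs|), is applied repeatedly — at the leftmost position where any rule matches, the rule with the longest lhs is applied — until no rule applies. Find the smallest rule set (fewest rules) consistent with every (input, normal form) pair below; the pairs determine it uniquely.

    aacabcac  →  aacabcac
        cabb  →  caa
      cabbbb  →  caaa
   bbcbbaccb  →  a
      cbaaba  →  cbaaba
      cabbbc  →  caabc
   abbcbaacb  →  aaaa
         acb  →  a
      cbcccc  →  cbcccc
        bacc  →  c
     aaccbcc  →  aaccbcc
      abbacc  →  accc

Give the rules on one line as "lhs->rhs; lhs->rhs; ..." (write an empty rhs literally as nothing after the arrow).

  | aacabcac
  | cabb => caa
  | cabbbb => caabb => caaa
  | bbcbbaccb => acbbaccb => abaccb => acb => a

acb->a; bac->; bb->a; bba->c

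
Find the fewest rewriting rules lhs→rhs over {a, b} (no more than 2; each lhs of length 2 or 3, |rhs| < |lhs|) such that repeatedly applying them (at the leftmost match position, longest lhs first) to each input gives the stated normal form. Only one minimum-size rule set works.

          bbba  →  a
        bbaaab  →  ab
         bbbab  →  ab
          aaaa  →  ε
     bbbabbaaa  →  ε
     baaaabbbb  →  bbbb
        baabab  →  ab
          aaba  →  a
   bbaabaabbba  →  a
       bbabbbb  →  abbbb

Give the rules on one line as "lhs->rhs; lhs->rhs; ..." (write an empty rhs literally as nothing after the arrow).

  | bbba => bba => ba => a
  | bbaaab => baaab => aaab => ab
  | bbbab => bbab => bab => ab
  | aaaa => aa => ε

aa->; ba->a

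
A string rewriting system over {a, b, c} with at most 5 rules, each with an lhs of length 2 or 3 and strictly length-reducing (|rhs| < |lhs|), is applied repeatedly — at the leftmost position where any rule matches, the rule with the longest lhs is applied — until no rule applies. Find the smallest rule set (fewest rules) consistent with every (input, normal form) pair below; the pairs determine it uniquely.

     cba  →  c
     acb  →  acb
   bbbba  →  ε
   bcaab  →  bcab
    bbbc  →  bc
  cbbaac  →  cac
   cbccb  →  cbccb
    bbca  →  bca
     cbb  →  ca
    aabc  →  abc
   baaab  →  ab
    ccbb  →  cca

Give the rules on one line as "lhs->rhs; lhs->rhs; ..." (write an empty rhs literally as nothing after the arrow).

  | cba => c
  | acb
  | bbbba => bbba => bba => ba => ε
  | bcaab => bcab

aa->a; ba->; bb->b; cbb->ca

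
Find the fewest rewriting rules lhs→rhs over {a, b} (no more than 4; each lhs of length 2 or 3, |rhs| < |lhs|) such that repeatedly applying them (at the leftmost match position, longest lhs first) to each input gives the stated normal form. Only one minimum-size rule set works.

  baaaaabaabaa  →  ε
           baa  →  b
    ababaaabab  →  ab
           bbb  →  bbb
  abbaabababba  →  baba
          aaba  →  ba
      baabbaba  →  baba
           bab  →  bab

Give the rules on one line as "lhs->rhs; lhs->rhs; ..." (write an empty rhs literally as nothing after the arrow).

aa->; aaa->b; abb->; bba->a

  | baaaaabaabaa => bbaabaabaa => aabaabaa => baabaa => bbaa => aa => ε
  | baa => b
  | ababaaabab => ababbbab => abbab => ab
  | bbb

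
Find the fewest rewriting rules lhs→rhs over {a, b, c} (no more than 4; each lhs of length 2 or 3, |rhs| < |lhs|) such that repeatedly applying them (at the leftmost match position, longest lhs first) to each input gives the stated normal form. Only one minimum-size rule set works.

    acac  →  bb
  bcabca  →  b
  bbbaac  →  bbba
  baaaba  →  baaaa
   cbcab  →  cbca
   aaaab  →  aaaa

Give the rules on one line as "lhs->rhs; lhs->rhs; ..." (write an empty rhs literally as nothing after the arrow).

  | acac => bac => bb
  | bcabca => bcaca => bcba => b
  | bbbaac => bbbab => bbba
  | baaaba => baaaa

ab->a; ac->b; cba->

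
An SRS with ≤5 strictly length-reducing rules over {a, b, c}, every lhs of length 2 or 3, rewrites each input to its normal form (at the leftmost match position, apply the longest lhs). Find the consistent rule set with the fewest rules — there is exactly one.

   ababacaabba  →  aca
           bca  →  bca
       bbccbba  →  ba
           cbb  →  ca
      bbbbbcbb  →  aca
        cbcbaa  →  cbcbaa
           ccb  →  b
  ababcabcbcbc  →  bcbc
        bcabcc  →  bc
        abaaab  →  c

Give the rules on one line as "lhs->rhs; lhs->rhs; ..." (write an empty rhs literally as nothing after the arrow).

aaa->ca; ab->; bb->a; cc->

  | ababacaabba => abacaabba => acaabba => acaba => aca
  | bca
  | bbccbba => accbba => abba => ba
  | cbb => ca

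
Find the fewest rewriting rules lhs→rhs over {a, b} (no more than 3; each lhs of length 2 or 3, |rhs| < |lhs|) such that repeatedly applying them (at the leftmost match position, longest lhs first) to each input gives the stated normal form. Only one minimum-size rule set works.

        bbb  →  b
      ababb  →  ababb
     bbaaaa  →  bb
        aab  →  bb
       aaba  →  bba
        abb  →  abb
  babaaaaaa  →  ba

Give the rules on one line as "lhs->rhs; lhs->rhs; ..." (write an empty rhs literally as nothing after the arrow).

  | bbb => aa => b
  | ababb
  | bbaaaa => bbbaa => aaaa => baa => bb
  | aab => bb

aa->b; bbb->aa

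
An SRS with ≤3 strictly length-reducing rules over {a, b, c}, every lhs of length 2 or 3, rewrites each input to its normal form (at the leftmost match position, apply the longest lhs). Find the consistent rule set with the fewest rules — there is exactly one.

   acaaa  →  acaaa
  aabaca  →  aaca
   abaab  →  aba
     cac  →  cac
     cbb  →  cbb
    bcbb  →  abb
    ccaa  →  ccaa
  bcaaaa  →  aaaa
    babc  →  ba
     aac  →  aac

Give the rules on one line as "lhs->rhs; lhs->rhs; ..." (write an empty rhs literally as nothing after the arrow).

  | acaaa
  | aabaca => aaca
  | abaab => aba
  | cac

aab->a; bc->; bcb->ab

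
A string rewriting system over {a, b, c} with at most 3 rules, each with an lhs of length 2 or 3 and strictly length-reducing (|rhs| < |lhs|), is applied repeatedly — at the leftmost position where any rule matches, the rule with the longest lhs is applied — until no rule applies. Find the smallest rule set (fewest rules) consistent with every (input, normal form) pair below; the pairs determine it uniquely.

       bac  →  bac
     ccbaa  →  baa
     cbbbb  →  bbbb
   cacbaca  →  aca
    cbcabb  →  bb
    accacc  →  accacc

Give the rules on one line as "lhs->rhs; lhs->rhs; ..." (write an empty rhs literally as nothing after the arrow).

  | bac
  | ccbaa => cbaa => baa
  | cbbbb => bbbb
  | cacbaca => cabaca => aca

cab->; cb->b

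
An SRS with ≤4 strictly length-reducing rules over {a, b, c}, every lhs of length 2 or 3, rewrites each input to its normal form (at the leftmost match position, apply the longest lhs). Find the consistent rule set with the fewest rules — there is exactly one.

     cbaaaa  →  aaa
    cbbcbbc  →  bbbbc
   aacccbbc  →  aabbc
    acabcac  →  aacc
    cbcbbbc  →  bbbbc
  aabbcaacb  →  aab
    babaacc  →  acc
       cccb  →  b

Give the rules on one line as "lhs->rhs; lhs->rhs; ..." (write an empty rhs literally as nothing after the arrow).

  | cbaaaa => baaaa => caaa => aaa
  | cbbcbbc => bbcbbc => bbbbc
  | aacccbbc => aaccbbc => aacbbc => aabbc
  | acabcac => aabcac => aabac => aacc

ba->c; ca->a; cb->b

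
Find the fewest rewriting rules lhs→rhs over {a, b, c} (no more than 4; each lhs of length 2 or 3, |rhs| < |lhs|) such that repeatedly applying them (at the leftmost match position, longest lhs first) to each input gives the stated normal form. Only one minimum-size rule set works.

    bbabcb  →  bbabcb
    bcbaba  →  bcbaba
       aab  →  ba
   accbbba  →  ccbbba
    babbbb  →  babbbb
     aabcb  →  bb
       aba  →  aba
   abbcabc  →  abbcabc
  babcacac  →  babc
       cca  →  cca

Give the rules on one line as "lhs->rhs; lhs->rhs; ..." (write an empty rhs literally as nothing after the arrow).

  | bbabcb
  | bcbaba
  | aab => ba
  | accbbba => ccbbba

aab->ba; ac->; acc->cc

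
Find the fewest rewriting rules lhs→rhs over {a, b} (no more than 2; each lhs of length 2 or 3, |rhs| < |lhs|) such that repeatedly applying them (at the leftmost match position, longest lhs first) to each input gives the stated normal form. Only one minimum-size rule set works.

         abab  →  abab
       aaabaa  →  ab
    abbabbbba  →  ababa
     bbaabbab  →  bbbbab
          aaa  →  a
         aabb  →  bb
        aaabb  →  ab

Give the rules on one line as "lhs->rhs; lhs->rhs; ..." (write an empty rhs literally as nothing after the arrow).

  | abab
  | aaabaa => abaa => ab
  | abbabbbba => ababbbba => ababbba => ababba => ababa
  | bbaabbab => bbbbab

aa->; abb->ab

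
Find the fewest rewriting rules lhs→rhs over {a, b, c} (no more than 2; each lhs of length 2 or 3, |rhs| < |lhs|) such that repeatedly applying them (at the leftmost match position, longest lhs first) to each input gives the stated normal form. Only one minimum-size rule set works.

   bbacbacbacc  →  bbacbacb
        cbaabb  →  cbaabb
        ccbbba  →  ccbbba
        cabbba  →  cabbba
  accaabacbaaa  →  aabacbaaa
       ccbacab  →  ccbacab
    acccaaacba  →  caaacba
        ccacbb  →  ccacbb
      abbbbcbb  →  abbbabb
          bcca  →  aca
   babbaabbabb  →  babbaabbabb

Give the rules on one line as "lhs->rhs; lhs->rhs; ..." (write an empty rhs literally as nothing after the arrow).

acc->; bc->a

  | bbacbacbacc => bbacbacb
  | cbaabb
  | ccbbba
  | cabbba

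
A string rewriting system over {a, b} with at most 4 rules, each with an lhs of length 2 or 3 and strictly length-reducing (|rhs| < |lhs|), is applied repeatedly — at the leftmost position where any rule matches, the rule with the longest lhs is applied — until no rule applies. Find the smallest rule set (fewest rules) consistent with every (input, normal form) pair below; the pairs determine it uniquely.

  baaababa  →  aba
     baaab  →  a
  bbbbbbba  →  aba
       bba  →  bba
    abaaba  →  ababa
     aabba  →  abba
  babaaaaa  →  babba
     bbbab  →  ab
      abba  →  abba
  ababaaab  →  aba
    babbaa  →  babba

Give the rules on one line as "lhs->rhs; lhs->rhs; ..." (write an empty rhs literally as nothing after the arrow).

aa->a; aaa->b; bbb->a

  | baaababa => bbbaba => aaba => aba
  | baaab => bbb => a
  | bbbbbbba => abbbba => aaba => aba
  | bba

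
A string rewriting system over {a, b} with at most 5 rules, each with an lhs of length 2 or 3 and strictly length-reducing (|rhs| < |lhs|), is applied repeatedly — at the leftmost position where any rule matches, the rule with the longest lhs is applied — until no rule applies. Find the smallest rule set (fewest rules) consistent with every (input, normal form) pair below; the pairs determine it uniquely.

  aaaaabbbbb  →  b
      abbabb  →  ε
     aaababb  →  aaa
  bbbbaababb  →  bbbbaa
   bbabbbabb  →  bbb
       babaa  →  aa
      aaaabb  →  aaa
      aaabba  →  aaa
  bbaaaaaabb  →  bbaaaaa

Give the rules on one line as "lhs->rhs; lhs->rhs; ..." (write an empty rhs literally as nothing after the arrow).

ab->b; aba->aa; abb->; bab->

  | aaaaabbbbb => aaaabbb => aaab => aab => ab => b
  | abbabb => abb => ε
  | aaababb => aaaabb => aaa
  | bbbbaababb => bbbbaaabb => bbbbaa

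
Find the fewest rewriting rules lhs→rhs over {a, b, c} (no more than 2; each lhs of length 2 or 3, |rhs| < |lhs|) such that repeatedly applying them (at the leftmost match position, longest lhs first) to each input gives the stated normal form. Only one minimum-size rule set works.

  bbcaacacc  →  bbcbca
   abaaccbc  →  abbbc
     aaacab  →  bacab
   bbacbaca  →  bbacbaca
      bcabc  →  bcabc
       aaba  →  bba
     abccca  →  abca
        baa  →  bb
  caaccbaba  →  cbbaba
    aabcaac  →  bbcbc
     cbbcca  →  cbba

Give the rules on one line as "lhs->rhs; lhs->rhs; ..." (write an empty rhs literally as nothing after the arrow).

  | bbcaacacc => bbcbcacc => bbcbca
  | abaaccbc => abbccbc => abbbc
  | aaacab => bacab
  | bbacbaca

aa->b; cc->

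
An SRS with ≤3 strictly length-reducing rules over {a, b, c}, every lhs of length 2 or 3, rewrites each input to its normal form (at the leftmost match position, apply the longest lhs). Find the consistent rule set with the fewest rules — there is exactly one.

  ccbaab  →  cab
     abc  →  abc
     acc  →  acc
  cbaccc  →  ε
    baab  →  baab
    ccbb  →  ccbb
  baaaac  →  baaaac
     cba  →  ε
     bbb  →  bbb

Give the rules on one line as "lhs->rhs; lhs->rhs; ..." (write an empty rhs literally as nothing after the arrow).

  | ccbaab => cab
  | abc
  | acc
  | cbaccc => ccc => ε

cba->; ccc->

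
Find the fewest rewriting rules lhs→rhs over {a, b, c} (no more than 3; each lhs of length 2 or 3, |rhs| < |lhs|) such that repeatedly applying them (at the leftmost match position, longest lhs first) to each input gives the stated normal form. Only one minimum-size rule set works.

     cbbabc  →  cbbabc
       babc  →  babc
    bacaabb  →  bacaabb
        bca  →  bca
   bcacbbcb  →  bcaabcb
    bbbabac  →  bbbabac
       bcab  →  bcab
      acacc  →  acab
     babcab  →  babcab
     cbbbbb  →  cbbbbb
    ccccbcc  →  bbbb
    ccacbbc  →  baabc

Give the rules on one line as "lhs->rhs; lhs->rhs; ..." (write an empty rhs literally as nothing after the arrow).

  | cbbabc
  | babc
  | bacaabb
  | bca

acb->aa; cc->b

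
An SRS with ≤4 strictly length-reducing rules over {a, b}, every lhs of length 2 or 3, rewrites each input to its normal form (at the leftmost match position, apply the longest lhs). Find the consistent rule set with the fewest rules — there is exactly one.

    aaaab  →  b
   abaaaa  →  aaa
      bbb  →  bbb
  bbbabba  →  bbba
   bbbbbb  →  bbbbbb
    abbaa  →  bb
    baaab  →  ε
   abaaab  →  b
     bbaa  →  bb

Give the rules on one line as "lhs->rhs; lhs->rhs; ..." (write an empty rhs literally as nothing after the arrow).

ab->b; aba->; baa->b; bab->

  | aaaab => aaab => aab => ab => b
  | abaaaa => aaa
  | bbb
  | bbbabba => bbba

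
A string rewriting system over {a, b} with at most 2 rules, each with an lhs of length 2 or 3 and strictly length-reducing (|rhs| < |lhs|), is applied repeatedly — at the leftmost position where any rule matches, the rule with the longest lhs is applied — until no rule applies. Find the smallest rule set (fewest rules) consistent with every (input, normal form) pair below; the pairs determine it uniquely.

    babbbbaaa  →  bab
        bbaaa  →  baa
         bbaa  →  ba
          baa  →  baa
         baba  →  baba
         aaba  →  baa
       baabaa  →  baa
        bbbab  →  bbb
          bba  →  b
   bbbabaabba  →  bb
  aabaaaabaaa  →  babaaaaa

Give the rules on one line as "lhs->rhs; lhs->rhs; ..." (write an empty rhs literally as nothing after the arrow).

  | babbbbaaa => babbbaa => babba => bab
  | bbaaa => baa
  | bbaa => ba
  | baa

aab->ba; bba->b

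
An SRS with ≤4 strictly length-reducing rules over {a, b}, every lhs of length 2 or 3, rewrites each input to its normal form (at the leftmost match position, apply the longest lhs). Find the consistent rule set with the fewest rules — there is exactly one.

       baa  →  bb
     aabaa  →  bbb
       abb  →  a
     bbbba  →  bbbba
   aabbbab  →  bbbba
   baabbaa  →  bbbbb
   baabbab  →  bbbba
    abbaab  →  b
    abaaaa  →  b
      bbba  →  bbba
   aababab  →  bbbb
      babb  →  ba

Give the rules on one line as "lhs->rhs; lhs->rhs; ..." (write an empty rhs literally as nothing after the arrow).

  | baa => bb
  | aabaa => bbaa => bbb
  | abb => ab => a
  | bbbba

aa->b; aaa->; ab->a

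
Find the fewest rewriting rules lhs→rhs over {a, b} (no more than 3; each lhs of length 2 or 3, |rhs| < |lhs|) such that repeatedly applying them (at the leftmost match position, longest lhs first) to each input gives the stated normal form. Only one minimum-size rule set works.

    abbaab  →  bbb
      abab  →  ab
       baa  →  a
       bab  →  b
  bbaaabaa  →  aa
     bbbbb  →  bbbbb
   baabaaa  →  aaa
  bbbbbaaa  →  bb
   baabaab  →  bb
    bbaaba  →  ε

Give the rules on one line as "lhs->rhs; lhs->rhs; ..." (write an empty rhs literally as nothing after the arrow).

  | abbaab => aaaab => aabb => bbb
  | abab => ab
  | baa => a
  | bab => b

aab->bb; abb->aa; ba->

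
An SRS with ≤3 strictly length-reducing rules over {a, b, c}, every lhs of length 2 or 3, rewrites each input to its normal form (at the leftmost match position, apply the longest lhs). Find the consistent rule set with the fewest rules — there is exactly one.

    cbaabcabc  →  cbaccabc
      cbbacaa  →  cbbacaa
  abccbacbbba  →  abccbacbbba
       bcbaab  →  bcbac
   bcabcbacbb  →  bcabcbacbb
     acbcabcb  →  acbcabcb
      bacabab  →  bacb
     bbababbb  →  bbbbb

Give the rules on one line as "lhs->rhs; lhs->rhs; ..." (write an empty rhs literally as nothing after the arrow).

  | cbaabcabc => cbaccabc
  | cbbacaa
  | abccbacbbba
  | bcbaab => bcbac

aab->ac; aba->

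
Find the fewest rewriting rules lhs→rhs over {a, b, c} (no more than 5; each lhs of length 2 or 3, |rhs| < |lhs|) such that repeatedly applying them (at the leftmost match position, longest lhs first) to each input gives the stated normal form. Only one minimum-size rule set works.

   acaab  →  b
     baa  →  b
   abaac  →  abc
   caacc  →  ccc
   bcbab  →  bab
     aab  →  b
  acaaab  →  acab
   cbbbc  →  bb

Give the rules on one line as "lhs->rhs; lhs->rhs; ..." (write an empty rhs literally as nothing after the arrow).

  | acaab => acb => b
  | baa => b
  | abaac => abc
  | caacc => ccc

aa->; acb->b; bbc->bb; cb->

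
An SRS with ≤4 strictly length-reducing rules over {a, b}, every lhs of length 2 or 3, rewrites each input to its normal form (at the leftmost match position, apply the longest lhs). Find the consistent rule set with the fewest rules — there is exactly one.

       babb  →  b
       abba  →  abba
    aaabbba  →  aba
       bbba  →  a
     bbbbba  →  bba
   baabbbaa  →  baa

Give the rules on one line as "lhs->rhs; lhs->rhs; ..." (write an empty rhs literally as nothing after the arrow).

  | babb => b
  | abba
  | aaabbba => aabba => aba
  | bbba => a

aab->a; bab->; bbb->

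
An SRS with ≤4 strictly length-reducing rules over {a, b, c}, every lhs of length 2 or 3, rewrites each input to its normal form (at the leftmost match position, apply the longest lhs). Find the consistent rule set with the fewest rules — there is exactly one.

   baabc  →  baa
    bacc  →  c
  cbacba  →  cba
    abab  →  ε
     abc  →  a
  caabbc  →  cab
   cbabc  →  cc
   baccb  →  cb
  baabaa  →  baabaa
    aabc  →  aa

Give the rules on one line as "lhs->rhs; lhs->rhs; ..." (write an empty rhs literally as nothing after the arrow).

ac->b; bab->cb; bb->; bc->

  | baabc => baa
  | bacc => bbc => c
  | cbacba => cbbba => cba
  | abab => acb => bb => ε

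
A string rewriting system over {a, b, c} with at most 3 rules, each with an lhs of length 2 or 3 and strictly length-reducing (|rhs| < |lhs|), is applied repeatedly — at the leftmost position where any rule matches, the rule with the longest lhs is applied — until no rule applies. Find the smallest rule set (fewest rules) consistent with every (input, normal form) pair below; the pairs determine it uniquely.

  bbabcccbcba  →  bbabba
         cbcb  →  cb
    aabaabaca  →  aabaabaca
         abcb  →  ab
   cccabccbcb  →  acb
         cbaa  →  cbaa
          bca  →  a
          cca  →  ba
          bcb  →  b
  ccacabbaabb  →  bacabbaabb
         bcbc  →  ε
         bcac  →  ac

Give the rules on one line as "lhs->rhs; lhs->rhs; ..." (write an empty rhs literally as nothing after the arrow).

  | bbabcccbcba => bbaccbcba => bbabbcba => bbabba
  | cbcb => cb
  | aabaabaca
  | abcb => ab

bc->; cc->b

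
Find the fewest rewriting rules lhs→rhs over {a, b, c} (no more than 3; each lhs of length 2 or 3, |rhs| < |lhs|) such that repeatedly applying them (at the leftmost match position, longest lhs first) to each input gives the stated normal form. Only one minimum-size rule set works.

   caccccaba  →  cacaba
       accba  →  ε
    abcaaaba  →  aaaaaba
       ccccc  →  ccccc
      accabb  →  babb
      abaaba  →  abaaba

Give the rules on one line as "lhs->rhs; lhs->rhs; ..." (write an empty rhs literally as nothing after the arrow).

acc->b; bba->; bc->a

  | caccccaba => cbccaba => cacaba
  | accba => bba => ε
  | abcaaaba => aaaaaba
  | ccccc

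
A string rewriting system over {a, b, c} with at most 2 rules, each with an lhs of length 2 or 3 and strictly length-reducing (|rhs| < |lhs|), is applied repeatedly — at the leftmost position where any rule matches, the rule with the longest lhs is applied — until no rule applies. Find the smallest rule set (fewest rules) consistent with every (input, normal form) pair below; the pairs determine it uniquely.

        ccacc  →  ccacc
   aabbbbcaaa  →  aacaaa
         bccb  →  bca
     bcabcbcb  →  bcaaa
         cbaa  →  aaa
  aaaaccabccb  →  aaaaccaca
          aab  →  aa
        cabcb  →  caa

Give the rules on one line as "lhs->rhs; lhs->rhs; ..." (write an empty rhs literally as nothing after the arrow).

  | ccacc
  | aabbbbcaaa => aabbbcaaa => aabbcaaa => aabcaaa => aacaaa
  | bccb => bca
  | bcabcbcb => bcacbcb => bcaacb => bcaaa

ab->a; cb->a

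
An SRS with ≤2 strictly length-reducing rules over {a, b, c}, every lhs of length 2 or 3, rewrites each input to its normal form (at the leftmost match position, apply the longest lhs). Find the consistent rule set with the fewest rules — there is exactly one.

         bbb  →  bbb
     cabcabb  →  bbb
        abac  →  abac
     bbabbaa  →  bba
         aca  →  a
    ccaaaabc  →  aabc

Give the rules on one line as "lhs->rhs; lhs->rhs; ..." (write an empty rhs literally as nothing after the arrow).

  | bbb
  | cabcabb => bcabb => bbb
  | abac
  | bbabbaa => bbcaa => bba

abb->c; ca->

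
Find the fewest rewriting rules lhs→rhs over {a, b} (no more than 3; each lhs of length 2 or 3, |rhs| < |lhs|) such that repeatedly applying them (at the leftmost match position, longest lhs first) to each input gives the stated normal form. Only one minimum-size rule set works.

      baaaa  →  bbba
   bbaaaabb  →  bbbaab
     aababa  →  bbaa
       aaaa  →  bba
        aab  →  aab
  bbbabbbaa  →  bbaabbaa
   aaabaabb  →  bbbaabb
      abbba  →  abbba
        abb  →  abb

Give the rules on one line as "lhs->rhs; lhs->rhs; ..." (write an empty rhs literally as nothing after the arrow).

aaa->bb; bab->aa

  | baaaa => bbba
  | bbaaaabb => bbbbabb => bbbaab
  | aababa => aaaaa => bbaa
  | aaaa => bba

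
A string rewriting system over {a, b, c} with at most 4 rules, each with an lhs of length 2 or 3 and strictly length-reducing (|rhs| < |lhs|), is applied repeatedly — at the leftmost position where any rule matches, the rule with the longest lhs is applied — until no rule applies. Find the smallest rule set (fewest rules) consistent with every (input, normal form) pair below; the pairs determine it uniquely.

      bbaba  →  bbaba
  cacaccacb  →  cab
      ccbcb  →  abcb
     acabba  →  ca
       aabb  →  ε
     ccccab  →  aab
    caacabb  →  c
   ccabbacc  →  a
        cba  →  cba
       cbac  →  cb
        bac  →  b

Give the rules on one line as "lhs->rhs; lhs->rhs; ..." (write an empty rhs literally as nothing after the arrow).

  | bbaba
  | cacaccacb => caccacb => caacb => cab
  | ccbcb => abcb
  | acabba => abba => ca

abb->c; ac->; acc->a; cc->a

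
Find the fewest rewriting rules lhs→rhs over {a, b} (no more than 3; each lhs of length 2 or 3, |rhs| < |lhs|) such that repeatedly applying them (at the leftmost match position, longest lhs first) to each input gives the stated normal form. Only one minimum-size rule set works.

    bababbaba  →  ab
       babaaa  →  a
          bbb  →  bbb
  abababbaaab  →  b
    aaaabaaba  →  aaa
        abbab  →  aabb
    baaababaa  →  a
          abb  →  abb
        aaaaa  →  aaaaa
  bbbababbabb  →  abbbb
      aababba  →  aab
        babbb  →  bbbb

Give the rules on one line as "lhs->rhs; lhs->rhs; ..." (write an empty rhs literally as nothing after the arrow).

aba->; ba->b; bba->ab

  | bababbaba => bbabbaba => abbbaba => ababba => bba => ab
  | babaaa => bbaaa => abaa => a
  | bbb
  | abababbaaab => babbaaab => bbbaaab => babaab => bbaab => abab => b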